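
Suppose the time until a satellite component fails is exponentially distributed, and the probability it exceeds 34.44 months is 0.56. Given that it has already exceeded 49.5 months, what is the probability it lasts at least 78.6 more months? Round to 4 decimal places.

From e^(−λ·34.44) = 0.56, λ = −ln(0.56)/34.44 = 0.0168356.
Memoryless: P(X > 49.5+78.6 | X > 49.5) = P(X > 78.6) = e^(−0.0168356·78.6) ≈ 0.2663.

0.2663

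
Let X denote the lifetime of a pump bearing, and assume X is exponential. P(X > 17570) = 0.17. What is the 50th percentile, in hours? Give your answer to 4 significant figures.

6873

e^(−λ·17570) = 0.17 ⇒ λ = −ln(0.17)/17570 = 0.000100851.
50th percentile: 1 − e^(−λt) = 0.5, t = −ln(0.5)/λ = 6872.96 hours.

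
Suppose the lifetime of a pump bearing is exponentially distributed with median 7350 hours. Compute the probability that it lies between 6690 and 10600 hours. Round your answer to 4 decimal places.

0.1641

For an exponential, median = ln(2)/λ, so λ = ln 2 / 7350 = 0.0000943057 per hour.
P(6690 < X < 10600) = e^(−λ·6690) − e^(−λ·10600) = 0.53211 − 0.36801 ≈ 0.1641.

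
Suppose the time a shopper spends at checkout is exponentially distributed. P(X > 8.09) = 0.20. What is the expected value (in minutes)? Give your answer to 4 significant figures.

5.027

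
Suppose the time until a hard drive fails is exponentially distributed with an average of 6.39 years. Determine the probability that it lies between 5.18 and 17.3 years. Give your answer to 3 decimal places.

0.378

The rate is λ = 1/6.39 = 0.156495 per year.
P(5.18 < X < 17.3) = e^(−λ·5.18) − e^(−λ·17.3) = 0.44457 − 0.06671 ≈ 0.378.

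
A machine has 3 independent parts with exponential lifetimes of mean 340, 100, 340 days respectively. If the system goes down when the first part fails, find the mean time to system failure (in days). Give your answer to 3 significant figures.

The first failure time is exponential with rate Σλ_i = 1/340 + 1/100 + 1/340 = 0.0158824 per day.
E[min] = 1/Σλ = 1/0.0158824 = 62.963 days.

63.0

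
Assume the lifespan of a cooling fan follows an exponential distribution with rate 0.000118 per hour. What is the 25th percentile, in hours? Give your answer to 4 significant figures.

2438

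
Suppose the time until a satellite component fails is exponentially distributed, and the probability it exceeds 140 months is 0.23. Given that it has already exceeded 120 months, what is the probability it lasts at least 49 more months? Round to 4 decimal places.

From e^(−λ·140) = 0.23, λ = −ln(0.23)/140 = 0.0104977.
Memoryless: P(X > 120+49 | X > 120) = P(X > 49) = e^(−0.0104977·49) ≈ 0.5979.

0.5979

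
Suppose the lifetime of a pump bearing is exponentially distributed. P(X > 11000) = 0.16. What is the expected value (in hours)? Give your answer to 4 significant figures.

6002

e^(−λ·11000) = 0.16 ⇒ λ = −ln(0.16)/11000 = 0.000166598.
Mean = 1/λ = 6002.46 hours.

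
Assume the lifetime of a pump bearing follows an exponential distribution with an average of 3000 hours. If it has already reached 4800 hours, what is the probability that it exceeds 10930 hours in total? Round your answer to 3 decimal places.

0.130

The rate is λ = 1/3000 = 0.000333333 per hour.
P(X > s+t | X > s) = e^(−λ(s+t))/e^(−λs) = e^(−λt), independent of s = 4800.
P(X > 6130) = e^(−2.0433) ≈ 0.130.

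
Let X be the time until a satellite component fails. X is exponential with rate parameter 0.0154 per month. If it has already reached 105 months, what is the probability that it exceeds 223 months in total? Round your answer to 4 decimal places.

0.1625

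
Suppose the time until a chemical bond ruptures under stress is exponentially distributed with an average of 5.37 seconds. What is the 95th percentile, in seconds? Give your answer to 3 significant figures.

The rate is λ = 1/5.37 = 0.18622 per second.
Set 1 − e^(−λt) = 0.95, so t = −ln(0.05)/λ = 2.9957/0.18622 ≈ 16.0871 seconds.

16.1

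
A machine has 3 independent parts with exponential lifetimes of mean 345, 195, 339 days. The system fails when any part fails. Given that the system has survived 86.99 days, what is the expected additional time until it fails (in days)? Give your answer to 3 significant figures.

91.1

First-failure rate Σλ = 1/345 + 1/195 + 1/339 = 0.0109766.
By memorylessness the expected residual is 1/Σλ = 91.1028 days, regardless of the 86.99 already elapsed.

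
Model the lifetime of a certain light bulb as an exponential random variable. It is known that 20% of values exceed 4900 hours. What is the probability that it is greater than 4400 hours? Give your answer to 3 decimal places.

0.236

e^(−λ·4900) = 0.20 ⇒ λ = −ln(0.20)/4900 = 0.000328457.
P(X > 4400) = e^(−0.000328457·4400) = e^(−1.4452) ≈ 0.236.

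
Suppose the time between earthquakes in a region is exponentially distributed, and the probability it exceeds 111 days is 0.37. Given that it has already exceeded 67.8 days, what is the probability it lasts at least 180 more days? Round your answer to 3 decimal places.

From e^(−λ·111) = 0.37, λ = −ln(0.37)/111 = 0.00895723.
Memoryless: P(X > 67.8+180 | X > 67.8) = P(X > 180) = e^(−0.00895723·180) ≈ 0.199.

0.199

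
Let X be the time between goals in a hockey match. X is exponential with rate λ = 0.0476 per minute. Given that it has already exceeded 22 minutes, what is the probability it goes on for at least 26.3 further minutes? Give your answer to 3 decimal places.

The exponential is memoryless, so the remaining time is again Exp(λ): the condition X > 22 is irrelevant.
P(X > 26.3) = e^(−1.2519) ≈ 0.286.

0.286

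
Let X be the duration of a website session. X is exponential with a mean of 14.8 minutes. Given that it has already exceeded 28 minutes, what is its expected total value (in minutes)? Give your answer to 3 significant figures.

The rate is λ = 1/14.8 = 0.0675676 per minute.
By memorylessness, E[X | X > 28] = 28 + 1/λ = 28 + 14.8 = 42.8 minutes.

42.8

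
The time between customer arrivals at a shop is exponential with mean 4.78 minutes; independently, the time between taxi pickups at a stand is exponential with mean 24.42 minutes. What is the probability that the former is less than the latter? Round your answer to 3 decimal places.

0.836

λ_1 = 1/4.78 = 0.209205, λ_2 = 1/24.42 = 0.04095.
For independent exponentials, P(the former < the latter) = λ_1/(λ_1+λ_2) = 0.209205/0.250155 ≈ 0.836.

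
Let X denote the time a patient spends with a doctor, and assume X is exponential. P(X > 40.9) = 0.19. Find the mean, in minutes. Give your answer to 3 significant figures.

e^(−λ·40.9) = 0.19 ⇒ λ = −ln(0.19)/40.9 = 0.0406047.
Mean = 1/λ = 24.6277 minutes.

24.6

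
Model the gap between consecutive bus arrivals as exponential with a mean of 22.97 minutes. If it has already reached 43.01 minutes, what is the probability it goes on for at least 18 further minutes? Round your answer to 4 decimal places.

0.4567

The rate is λ = 1/22.97 = 0.043535 per minute.
By the memoryless property, P(X > 43.01+18 | X > 43.01) = P(X > 18).
P(X > 18) = e^(−0.78363) ≈ 0.4567.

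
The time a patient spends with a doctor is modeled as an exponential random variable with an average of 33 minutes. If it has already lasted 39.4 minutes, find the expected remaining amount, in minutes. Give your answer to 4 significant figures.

33.00

The rate is λ = 1/33 = 0.030303 per minute.
By memorylessness, the remaining amount past any threshold is again Exp(λ) with mean 1/λ = 33 minutes.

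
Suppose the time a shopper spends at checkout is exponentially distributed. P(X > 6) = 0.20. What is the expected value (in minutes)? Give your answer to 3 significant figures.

3.73

e^(−λ·6) = 0.20 ⇒ λ = −ln(0.20)/6 = 0.26824.
Mean = 1/λ = 3.72801 minutes.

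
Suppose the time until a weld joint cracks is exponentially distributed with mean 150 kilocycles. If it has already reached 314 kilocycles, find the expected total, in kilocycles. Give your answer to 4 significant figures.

The rate is λ = 1/150 = 0.00666667 per kilocycle.
By memorylessness, E[X | X > 314] = 314 + 1/λ = 314 + 150 = 464 kilocycles.

464.0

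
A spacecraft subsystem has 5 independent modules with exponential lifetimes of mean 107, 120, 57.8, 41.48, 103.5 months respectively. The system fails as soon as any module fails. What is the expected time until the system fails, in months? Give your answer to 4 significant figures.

The first failure time is exponential with rate Σλ_i = 1/107 + 1/120 + 1/57.8 + 1/41.48 + 1/103.5 = 0.06875 per month.
E[min] = 1/Σλ = 1/0.06875 = 14.5455 months.

14.55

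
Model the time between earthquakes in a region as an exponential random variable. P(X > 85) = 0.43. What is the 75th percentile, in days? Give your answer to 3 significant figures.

140

e^(−λ·85) = 0.43 ⇒ λ = −ln(0.43)/85 = 0.00992906.
75th percentile: 1 − e^(−λt) = 0.75, t = −ln(0.25)/λ = 139.62 days.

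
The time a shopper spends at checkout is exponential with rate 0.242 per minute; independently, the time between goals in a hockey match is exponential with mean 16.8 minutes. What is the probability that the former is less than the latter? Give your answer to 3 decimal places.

λ_1 = 0.242, λ_2 = 1/16.8 = 0.0595238.
For independent exponentials, P(the former < the latter) = λ_1/(λ_1+λ_2) = 0.242/0.301524 ≈ 0.803.

0.803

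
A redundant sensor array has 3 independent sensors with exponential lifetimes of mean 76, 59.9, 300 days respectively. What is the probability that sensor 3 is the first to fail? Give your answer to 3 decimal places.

0.100

Rates: λ_i = 1/mean_i → 0.0131579, 0.0166945, 0.00333333; Σλ = 0.0331857.
P(sensor 3 first) = λ_3/Σλ = 0.00333333/0.0331857 ≈ 0.100.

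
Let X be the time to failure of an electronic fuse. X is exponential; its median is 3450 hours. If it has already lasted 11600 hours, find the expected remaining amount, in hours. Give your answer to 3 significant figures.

For an exponential, median = ln(2)/λ, so λ = ln 2 / 3450 = 0.000200912 per hour.
By memorylessness, the remaining amount past any threshold is again Exp(λ) with mean 1/λ = 4977.3 hours.

4980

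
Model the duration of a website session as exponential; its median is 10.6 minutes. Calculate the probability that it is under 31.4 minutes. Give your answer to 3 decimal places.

For an exponential, median = ln(2)/λ, so λ = ln 2 / 10.6 = 0.0653912 per minute.
P(X ≤ 31.4) = 1 − e^(−λ·31.4) = 1 − e^(−2.0533) ≈ 0.872.

0.872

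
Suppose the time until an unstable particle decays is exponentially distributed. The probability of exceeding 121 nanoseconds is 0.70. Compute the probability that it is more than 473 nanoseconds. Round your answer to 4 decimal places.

e^(−λ·121) = 0.70 ⇒ λ = −ln(0.70)/121 = 0.00294773.
P(X > 473) = e^(−0.00294773·473) = e^(−1.3943) ≈ 0.2480.

0.2480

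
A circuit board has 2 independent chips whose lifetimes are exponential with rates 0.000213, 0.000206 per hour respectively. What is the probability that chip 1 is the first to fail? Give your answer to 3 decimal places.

0.508

The time to first failure is exponential with rate Σλ = 0.000213 + 0.000206 = 0.000419.
P(chip 1 first) = λ_1/Σλ = 0.000213/0.000419 ≈ 0.508.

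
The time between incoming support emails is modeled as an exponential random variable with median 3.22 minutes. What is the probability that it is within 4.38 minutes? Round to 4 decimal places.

0.6105

For an exponential, median = ln(2)/λ, so λ = ln 2 / 3.22 = 0.215263 per minute.
P(X ≤ 4.38) = 1 − e^(−λ·4.38) = 1 − e^(−0.94285) ≈ 0.6105.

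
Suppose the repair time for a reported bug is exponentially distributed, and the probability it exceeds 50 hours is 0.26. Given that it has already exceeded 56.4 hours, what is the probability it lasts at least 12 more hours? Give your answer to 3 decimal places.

From e^(−λ·50) = 0.26, λ = −ln(0.26)/50 = 0.0269415.
Memoryless: P(X > 56.4+12 | X > 56.4) = P(X > 12) = e^(−0.0269415·12) ≈ 0.724.

0.724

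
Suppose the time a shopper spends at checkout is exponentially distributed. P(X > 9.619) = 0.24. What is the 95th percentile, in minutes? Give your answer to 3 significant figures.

e^(−λ·9.619) = 0.24 ⇒ λ = −ln(0.24)/9.619 = 0.148364.
95th percentile: 1 − e^(−λt) = 0.95, t = −ln(0.05)/λ = 20.1917 minutes.

20.2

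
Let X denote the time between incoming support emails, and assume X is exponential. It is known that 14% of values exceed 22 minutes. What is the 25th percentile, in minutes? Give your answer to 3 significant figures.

e^(−λ·22) = 0.14 ⇒ λ = −ln(0.14)/22 = 0.0893688.
25th percentile: 1 − e^(−λt) = 0.25, t = −ln(0.75)/λ = 3.21904 minutes.

3.22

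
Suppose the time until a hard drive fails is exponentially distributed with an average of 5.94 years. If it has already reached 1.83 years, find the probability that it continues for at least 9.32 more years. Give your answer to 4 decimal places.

The rate is λ = 1/5.94 = 0.16835 per year.
By the memoryless property, P(X > 1.83+9.32 | X > 1.83) = P(X > 9.32).
P(X > 9.32) = e^(−1.569) ≈ 0.2082.

0.2082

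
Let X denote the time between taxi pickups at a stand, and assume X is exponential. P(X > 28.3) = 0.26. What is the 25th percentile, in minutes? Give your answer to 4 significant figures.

e^(−λ·28.3) = 0.26 ⇒ λ = −ln(0.26)/28.3 = 0.0475998.
25th percentile: 1 − e^(−λt) = 0.25, t = −ln(0.75)/λ = 6.04377 minutes.

6.044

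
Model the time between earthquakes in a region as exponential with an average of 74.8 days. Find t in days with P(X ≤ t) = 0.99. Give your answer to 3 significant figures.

344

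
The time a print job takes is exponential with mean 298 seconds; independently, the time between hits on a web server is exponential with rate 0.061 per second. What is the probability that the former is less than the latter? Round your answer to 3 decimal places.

0.052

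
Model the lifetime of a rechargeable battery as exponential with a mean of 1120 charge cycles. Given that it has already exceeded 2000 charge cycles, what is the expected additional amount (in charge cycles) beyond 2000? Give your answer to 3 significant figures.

1120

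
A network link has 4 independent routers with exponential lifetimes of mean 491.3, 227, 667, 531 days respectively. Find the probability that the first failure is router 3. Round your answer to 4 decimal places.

0.1526

Rates: λ_i = 1/mean_i → 0.00203542, 0.00440529, 0.00149925, 0.00188324; Σλ = 0.00982319.
P(router 3 first) = λ_3/Σλ = 0.00149925/0.00982319 ≈ 0.1526.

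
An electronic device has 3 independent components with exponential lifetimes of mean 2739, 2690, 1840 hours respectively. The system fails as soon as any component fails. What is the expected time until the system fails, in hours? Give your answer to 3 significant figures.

The first failure time is exponential with rate Σλ_i = 1/2739 + 1/2690 + 1/1840 = 0.00128032 per hour.
E[min] = 1/Σλ = 1/0.00128032 = 781.053 hours.

781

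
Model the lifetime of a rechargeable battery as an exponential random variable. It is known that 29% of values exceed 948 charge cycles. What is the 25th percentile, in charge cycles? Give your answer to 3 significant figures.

e^(−λ·948) = 0.29 ⇒ λ = −ln(0.29)/948 = 0.00130577.
25th percentile: 1 − e^(−λt) = 0.25, t = −ln(0.75)/λ = 220.315 charge cycles.

220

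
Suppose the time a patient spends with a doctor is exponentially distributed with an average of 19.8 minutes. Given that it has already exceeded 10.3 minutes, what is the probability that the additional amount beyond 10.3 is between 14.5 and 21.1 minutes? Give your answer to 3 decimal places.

The rate is λ = 1/19.8 = 0.0505051 per minute.
Memoryless: the residual past 10.3 is again Exp(λ).
P(14.5 < residual < 21.1) = e^(−λ·14.5) − e^(−λ·21.1) = 0.48079 − 0.34450 ≈ 0.136.

0.136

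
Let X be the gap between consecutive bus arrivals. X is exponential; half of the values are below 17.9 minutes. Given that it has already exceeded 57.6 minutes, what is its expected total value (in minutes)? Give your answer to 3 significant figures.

For an exponential, median = ln(2)/λ, so λ = ln 2 / 17.9 = 0.0387233 per minute.
By memorylessness, E[X | X > 57.6] = 57.6 + 1/λ = 57.6 + 25.8242 = 83.4242 minutes.

83.4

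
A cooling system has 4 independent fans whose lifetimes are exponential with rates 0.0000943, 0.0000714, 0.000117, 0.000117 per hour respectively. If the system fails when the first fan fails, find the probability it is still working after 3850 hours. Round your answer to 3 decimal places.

0.215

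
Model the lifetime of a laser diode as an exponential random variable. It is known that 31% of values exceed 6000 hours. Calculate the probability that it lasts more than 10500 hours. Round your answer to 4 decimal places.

0.1288

e^(−λ·6000) = 0.31 ⇒ λ = −ln(0.31)/6000 = 0.000195197.
P(X > 10500) = e^(−0.000195197·10500) = e^(−2.0496) ≈ 0.1288.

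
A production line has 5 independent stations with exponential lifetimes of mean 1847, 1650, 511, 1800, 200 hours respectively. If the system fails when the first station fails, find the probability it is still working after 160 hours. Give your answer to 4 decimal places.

0.2502

The first failure time is exponential with rate Σλ_i = 1/1847 + 1/1650 + 1/511 + 1/1800 + 1/200 = 0.00865998 per hour.
P(min > 160) = e^(−0.00865998·160) = e^(−1.3856) ≈ 0.2502.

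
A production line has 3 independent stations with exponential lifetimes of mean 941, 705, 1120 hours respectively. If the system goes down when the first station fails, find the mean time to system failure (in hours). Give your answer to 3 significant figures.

The first failure time is exponential with rate Σλ_i = 1/941 + 1/705 + 1/1120 = 0.003374 per hour.
E[min] = 1/Σλ = 1/0.003374 = 296.384 hours.

296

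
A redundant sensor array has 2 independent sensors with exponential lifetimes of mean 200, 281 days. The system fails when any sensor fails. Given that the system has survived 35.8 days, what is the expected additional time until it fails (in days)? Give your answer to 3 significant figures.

117

First-failure rate Σλ = 1/200 + 1/281 = 0.00855872.
By memorylessness the expected residual is 1/Σλ = 116.84 days, regardless of the 35.8 already elapsed.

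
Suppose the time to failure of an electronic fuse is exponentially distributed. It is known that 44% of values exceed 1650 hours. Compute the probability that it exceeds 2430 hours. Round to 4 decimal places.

0.2985

e^(−λ·1650) = 0.44 ⇒ λ = −ln(0.44)/1650 = 0.000497564.
P(X > 2430) = e^(−0.000497564·2430) = e^(−1.2091) ≈ 0.2985.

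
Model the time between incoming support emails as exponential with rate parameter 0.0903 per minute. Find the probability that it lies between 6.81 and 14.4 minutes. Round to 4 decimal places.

P(6.81 < X < 14.4) = e^(−λ·6.81) − e^(−λ·14.4) = 0.54067 − 0.27244 ≈ 0.2682.

0.2682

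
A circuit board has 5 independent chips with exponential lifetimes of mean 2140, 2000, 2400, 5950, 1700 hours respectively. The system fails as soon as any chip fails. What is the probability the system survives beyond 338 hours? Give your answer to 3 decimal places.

0.485

The first failure time is exponential with rate Σλ_i = 1/2140 + 1/2000 + 1/2400 + 1/5950 + 1/1700 = 0.00214026 per hour.
P(min > 338) = e^(−0.00214026·338) = e^(−0.72341) ≈ 0.485.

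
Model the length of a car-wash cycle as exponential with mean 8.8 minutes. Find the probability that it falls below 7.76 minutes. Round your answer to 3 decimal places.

The rate is λ = 1/8.8 = 0.113636 per minute.
P(X ≤ 7.76) = 1 − e^(−λ·7.76) = 1 − e^(−0.88182) ≈ 0.586.

0.586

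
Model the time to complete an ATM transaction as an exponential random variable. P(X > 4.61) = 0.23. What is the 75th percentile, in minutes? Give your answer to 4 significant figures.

4.348

e^(−λ·4.61) = 0.23 ⇒ λ = −ln(0.23)/4.61 = 0.318802.
75th percentile: 1 − e^(−λt) = 0.75, t = −ln(0.25)/λ = 4.34845 minutes.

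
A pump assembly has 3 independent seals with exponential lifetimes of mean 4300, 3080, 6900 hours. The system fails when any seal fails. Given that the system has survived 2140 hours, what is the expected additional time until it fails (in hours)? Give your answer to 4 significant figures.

1424

First-failure rate Σλ = 1/4300 + 1/3080 + 1/6900 = 0.000702161.
By memorylessness the expected residual is 1/Σλ = 1424.17 hours, regardless of the 2140 already elapsed.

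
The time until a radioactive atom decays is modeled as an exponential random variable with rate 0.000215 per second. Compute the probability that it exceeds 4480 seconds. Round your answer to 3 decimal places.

0.382

P(X > 4480) = e^(−λ·4480) = e^(−0.9632) ≈ 0.382.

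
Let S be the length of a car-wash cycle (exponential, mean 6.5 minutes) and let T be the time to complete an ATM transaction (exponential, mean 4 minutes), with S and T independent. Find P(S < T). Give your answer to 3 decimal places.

0.381

λ_1 = 1/6.5 = 0.153846, λ_2 = 1/4 = 0.25.
For independent exponentials, P(S < T) = λ_1/(λ_1+λ_2) = 0.153846/0.403846 ≈ 0.381.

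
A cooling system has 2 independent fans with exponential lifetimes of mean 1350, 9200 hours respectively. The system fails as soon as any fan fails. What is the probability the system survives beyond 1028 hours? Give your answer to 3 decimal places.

0.418

The first failure time is exponential with rate Σλ_i = 1/1350 + 1/9200 = 0.000849436 per hour.
P(min > 1028) = e^(−0.000849436·1028) = e^(−0.87322) ≈ 0.418.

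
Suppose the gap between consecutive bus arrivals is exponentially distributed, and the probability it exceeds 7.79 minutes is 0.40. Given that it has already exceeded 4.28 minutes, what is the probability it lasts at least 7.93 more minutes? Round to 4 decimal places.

0.3935

From e^(−λ·7.79) = 0.40, λ = −ln(0.40)/7.79 = 0.117624.
Memoryless: P(X > 4.28+7.93 | X > 4.28) = P(X > 7.93) = e^(−0.117624·7.93) ≈ 0.3935.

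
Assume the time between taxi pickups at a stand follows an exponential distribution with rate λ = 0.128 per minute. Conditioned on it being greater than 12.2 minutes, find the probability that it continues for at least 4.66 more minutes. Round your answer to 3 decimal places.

0.551

P(X > s+t | X > s) = e^(−λ(s+t))/e^(−λs) = e^(−λt), independent of s = 12.2.
P(X > 4.66) = e^(−0.59648) ≈ 0.551.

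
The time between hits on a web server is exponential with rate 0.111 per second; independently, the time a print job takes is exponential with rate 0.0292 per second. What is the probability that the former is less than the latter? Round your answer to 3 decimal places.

0.792

λ_1 = 0.111, λ_2 = 0.0292.
For independent exponentials, P(the former < the latter) = λ_1/(λ_1+λ_2) = 0.111/0.1402 ≈ 0.792.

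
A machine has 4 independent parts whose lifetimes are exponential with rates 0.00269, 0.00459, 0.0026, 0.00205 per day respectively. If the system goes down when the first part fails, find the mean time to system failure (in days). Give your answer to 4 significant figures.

83.82

The time to first failure is exponential with rate Σλ = 0.00269 + 0.00459 + 0.0026 + 0.00205 = 0.01193.
E[min] = 1/Σλ = 1/0.01193 = 83.8223 days.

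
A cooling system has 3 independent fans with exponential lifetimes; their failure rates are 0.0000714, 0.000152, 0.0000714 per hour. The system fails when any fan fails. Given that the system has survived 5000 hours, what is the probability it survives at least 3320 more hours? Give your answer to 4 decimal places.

0.3758

Time to first failure ~ Exp(Σλ) with Σλ = 0.0002948.
By memorylessness, P(T > 5000+3320 | T > 5000) = P(T > 3320) = e^(−0.0002948·3320) ≈ 0.3758.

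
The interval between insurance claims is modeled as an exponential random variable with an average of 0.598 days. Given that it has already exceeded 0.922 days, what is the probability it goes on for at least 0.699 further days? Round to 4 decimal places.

0.3107

The rate is λ = 1/0.598 = 1.67224 per day.
By the memoryless property, P(X > 0.922+0.699 | X > 0.922) = P(X > 0.699).
P(X > 0.699) = e^(−1.1689) ≈ 0.3107.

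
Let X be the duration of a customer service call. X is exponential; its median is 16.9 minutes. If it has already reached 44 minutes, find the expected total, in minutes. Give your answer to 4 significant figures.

68.38

For an exponential, median = ln(2)/λ, so λ = ln 2 / 16.9 = 0.0410146 per minute.
By memorylessness, E[X | X > 44] = 44 + 1/λ = 44 + 24.3815 = 68.3815 minutes.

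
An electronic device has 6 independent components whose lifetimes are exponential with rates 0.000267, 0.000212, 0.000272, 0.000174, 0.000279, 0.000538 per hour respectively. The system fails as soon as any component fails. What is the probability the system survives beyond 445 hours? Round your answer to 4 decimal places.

0.4606

The time to first failure is exponential with rate Σλ = 0.000267 + 0.000212 + 0.000272 + 0.000174 + 0.000279 + 0.000538 = 0.001742.
P(min > 445) = e^(−0.001742·445) = e^(−0.77519) ≈ 0.4606.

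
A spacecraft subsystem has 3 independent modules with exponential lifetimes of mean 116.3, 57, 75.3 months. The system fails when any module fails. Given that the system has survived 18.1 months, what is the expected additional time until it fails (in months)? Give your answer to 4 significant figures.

25.37

First-failure rate Σλ = 1/116.3 + 1/57 + 1/75.3 = 0.0394225.
By memorylessness the expected residual is 1/Σλ = 25.3662 months, regardless of the 18.1 already elapsed.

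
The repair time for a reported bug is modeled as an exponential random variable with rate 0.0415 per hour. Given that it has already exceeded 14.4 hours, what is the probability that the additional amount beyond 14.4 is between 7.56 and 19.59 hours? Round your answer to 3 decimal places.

Memoryless: the residual past 14.4 is again Exp(λ).
P(7.56 < residual < 19.59) = e^(−λ·7.56) − e^(−λ·19.59) = 0.73071 − 0.44353 ≈ 0.287.

0.287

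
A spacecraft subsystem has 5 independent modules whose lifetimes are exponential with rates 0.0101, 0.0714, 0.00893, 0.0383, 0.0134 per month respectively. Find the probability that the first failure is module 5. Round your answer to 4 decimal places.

The time to first failure is exponential with rate Σλ = 0.0101 + 0.0714 + 0.00893 + 0.0383 + 0.0134 = 0.14213.
P(module 5 first) = λ_5/Σλ = 0.0134/0.14213 ≈ 0.0943.

0.0943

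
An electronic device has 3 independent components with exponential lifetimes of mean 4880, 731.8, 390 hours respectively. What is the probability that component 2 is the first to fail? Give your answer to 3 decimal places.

Rates: λ_i = 1/mean_i → 0.000204918, 0.00136649, 0.0025641; Σλ = 0.00413551.
P(component 2 first) = λ_2/Σλ = 0.00136649/0.00413551 ≈ 0.330.

0.330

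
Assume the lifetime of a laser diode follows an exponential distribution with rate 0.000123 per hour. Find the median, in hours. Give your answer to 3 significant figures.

5640

Set 1 − e^(−λt) = 0.5, so t = −ln(0.5)/λ = 0.69315/0.000123 ≈ 5635.34 hours.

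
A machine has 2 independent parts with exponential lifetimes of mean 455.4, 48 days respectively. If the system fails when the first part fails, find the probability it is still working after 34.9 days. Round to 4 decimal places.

0.4477

The first failure time is exponential with rate Σλ_i = 1/455.4 + 1/48 = 0.0230292 per day.
P(min > 34.9) = e^(−0.0230292·34.9) = e^(−0.80372) ≈ 0.4477.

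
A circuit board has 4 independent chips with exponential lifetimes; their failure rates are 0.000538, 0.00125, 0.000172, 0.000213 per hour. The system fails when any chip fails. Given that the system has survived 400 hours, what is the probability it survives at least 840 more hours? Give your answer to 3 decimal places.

0.161

Time to first failure ~ Exp(Σλ) with Σλ = 0.002173.
By memorylessness, P(T > 400+840 | T > 400) = P(T > 840) = e^(−0.002173·840) ≈ 0.161.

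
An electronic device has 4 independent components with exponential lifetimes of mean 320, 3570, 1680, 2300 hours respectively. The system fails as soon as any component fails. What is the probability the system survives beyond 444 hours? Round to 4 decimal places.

0.1396

The first failure time is exponential with rate Σλ_i = 1/320 + 1/3570 + 1/1680 + 1/2300 = 0.00443513 per hour.
P(min > 444) = e^(−0.00443513·444) = e^(−1.9692) ≈ 0.1396.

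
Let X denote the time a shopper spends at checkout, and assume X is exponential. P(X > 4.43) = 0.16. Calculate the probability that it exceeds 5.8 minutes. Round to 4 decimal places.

e^(−λ·4.43) = 0.16 ⇒ λ = −ln(0.16)/4.43 = 0.413675.
P(X > 5.8) = e^(−0.413675·5.8) = e^(−2.3993) ≈ 0.0908.

0.0908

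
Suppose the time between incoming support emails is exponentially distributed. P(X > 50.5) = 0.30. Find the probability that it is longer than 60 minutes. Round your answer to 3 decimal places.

e^(−λ·50.5) = 0.30 ⇒ λ = −ln(0.30)/50.5 = 0.023841.
P(X > 60) = e^(−0.023841·60) = e^(−1.4305) ≈ 0.239.

0.239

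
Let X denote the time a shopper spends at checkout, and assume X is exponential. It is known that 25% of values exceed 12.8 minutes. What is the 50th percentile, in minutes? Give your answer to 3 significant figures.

6.40

e^(−λ·12.8) = 0.25 ⇒ λ = −ln(0.25)/12.8 = 0.108304.
50th percentile: 1 − e^(−λt) = 0.5, t = −ln(0.5)/λ = 6.4 minutes.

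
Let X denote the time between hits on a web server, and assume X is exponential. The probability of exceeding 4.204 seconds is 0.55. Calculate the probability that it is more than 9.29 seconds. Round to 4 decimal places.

0.2668

e^(−λ·4.204) = 0.55 ⇒ λ = −ln(0.55)/4.204 = 0.142207.
P(X > 9.29) = e^(−0.142207·9.29) = e^(−1.3211) ≈ 0.2668.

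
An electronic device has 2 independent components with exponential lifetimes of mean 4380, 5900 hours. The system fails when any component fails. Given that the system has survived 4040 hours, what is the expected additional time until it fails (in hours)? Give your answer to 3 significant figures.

First-failure rate Σλ = 1/4380 + 1/5900 = 0.000397802.
By memorylessness the expected residual is 1/Σλ = 2513.81 hours, regardless of the 4040 already elapsed.

2510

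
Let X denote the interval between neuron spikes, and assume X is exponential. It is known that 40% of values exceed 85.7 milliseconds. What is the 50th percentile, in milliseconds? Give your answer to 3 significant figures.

e^(−λ·85.7) = 0.40 ⇒ λ = −ln(0.40)/85.7 = 0.0106918.
50th percentile: 1 − e^(−λt) = 0.5, t = −ln(0.5)/λ = 64.8295 milliseconds.

64.8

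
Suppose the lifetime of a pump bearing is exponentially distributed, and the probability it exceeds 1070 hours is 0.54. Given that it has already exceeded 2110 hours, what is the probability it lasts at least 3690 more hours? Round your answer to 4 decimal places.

From e^(−λ·1070) = 0.54, λ = −ln(0.54)/1070 = 0.000575875.
Memoryless: P(X > 2110+3690 | X > 2110) = P(X > 3690) = e^(−0.000575875·3690) ≈ 0.1194.

0.1194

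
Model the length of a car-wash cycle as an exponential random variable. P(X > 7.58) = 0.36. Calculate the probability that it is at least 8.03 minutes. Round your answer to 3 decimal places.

e^(−λ·7.58) = 0.36 ⇒ λ = −ln(0.36)/7.58 = 0.134782.
P(X > 8.03) = e^(−0.134782·8.03) = e^(−1.0823) ≈ 0.339.

0.339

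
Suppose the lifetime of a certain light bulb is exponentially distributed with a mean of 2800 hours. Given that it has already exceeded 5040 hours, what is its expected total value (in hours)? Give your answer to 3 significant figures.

The rate is λ = 1/2800 = 0.000357143 per hour.
By memorylessness, E[X | X > 5040] = 5040 + 1/λ = 5040 + 2800 = 7840 hours.

7840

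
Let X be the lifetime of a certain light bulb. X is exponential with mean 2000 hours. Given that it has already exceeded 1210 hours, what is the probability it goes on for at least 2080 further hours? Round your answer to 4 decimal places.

0.3535

The rate is λ = 1/2000 = 0.0005 per hour.
By the memoryless property, P(X > 1210+2080 | X > 1210) = P(X > 2080).
P(X > 2080) = e^(−1.04) ≈ 0.3535.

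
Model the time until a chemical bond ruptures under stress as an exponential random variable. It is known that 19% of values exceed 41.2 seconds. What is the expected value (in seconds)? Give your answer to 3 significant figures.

24.8

e^(−λ·41.2) = 0.19 ⇒ λ = −ln(0.19)/41.2 = 0.040309.
Mean = 1/λ = 24.8083 seconds.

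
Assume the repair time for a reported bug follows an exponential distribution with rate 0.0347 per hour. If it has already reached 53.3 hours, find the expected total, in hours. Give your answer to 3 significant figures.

82.1

By memorylessness, E[X | X > 53.3] = 53.3 + 1/λ = 53.3 + 28.8184 = 82.1184 hours.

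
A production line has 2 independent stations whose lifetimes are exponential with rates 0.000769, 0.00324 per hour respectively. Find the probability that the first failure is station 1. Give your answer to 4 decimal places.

0.1918

The time to first failure is exponential with rate Σλ = 0.000769 + 0.00324 = 0.004009.
P(station 1 first) = λ_1/Σλ = 0.000769/0.004009 ≈ 0.1918.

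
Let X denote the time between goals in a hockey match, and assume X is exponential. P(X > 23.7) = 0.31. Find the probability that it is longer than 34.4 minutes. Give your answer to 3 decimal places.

e^(−λ·23.7) = 0.31 ⇒ λ = −ln(0.31)/23.7 = 0.049417.
P(X > 34.4) = e^(−0.049417·34.4) = e^(−1.6999) ≈ 0.183.

0.183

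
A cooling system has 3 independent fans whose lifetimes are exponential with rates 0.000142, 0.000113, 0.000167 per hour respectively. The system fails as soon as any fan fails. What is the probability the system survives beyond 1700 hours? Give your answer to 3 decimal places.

0.488

The time to first failure is exponential with rate Σλ = 0.000142 + 0.000113 + 0.000167 = 0.000422.
P(min > 1700) = e^(−0.000422·1700) = e^(−0.7174) ≈ 0.488.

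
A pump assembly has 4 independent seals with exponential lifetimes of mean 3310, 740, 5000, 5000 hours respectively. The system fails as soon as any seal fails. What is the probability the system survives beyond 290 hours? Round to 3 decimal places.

0.551

The first failure time is exponential with rate Σλ_i = 1/3310 + 1/740 + 1/5000 + 1/5000 = 0.00205347 per hour.
P(min > 290) = e^(−0.00205347·290) = e^(−0.59551) ≈ 0.551.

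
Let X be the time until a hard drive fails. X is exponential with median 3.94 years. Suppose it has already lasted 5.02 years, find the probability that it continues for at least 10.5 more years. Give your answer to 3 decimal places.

0.158

For an exponential, median = ln(2)/λ, so λ = ln 2 / 3.94 = 0.175926 per year.
By the memoryless property, P(X > 5.02+10.5 | X > 5.02) = P(X > 10.5).
P(X > 10.5) = e^(−1.8472) ≈ 0.158.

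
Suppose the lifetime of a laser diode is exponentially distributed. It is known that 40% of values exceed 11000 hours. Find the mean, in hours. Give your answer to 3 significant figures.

12000

e^(−λ·11000) = 0.40 ⇒ λ = −ln(0.40)/11000 = 0.0000832992.
Mean = 1/λ = 12004.9 hours.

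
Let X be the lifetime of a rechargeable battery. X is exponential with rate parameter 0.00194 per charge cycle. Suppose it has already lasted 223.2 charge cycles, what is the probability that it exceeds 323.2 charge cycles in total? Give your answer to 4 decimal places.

P(X > s+t | X > s) = e^(−λ(s+t))/e^(−λs) = e^(−λt), independent of s = 223.2.
P(X > 100) = e^(−0.194) ≈ 0.8237.

0.8237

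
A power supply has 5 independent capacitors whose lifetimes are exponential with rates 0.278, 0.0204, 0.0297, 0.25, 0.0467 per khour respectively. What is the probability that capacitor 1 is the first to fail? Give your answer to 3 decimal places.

0.445

The time to first failure is exponential with rate Σλ = 0.278 + 0.0204 + 0.0297 + 0.25 + 0.0467 = 0.6248.
P(capacitor 1 first) = λ_1/Σλ = 0.278/0.6248 ≈ 0.445.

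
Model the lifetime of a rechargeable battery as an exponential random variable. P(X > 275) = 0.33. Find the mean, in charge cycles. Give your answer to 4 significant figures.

e^(−λ·275) = 0.33 ⇒ λ = −ln(0.33)/275 = 0.0040315.
Mean = 1/λ = 248.047 charge cycles.

248.0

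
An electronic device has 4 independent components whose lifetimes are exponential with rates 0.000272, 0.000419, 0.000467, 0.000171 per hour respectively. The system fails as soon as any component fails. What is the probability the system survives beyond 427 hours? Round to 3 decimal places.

The time to first failure is exponential with rate Σλ = 0.000272 + 0.000419 + 0.000467 + 0.000171 = 0.001329.
P(min > 427) = e^(−0.001329·427) = e^(−0.56748) ≈ 0.567.

0.567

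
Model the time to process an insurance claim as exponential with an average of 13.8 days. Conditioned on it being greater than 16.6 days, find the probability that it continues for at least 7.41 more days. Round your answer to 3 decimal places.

The rate is λ = 1/13.8 = 0.0724638 per day.
P(X > s+t | X > s) = e^(−λ(s+t))/e^(−λs) = e^(−λt), independent of s = 16.6.
P(X > 7.41) = e^(−0.53696) ≈ 0.585.

0.585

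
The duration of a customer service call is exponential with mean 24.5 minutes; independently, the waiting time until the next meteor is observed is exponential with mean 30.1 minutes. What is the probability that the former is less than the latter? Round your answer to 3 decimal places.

λ_1 = 1/24.5 = 0.0408163, λ_2 = 1/30.1 = 0.0332226.
For independent exponentials, P(the former < the latter) = λ_1/(λ_1+λ_2) = 0.0408163/0.0740389 ≈ 0.551.

0.551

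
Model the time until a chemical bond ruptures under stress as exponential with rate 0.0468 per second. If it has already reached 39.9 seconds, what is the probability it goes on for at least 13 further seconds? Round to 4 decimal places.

0.5442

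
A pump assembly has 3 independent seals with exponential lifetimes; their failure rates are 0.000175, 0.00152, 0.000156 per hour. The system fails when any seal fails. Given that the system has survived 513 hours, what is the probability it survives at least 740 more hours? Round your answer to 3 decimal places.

0.254

Time to first failure ~ Exp(Σλ) with Σλ = 0.001851.
By memorylessness, P(T > 513+740 | T > 513) = P(T > 740) = e^(−0.001851·740) ≈ 0.254.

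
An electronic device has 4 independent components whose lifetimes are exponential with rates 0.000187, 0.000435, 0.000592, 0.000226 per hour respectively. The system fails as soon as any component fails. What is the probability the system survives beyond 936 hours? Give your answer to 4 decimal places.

The time to first failure is exponential with rate Σλ = 0.000187 + 0.000435 + 0.000592 + 0.000226 = 0.00144.
P(min > 936) = e^(−0.00144·936) = e^(−1.3478) ≈ 0.2598.

0.2598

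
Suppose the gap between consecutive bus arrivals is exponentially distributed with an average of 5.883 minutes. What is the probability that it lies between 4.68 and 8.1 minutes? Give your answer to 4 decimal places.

0.1990

The rate is λ = 1/5.883 = 0.169981 per minute.
P(4.68 < X < 8.1) = e^(−λ·4.68) − e^(−λ·8.1) = 0.45135 − 0.25237 ≈ 0.1990.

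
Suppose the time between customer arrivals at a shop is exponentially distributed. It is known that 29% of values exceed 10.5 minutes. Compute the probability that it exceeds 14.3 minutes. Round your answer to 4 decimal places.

0.1853

e^(−λ·10.5) = 0.29 ⇒ λ = −ln(0.29)/10.5 = 0.117893.
P(X > 14.3) = e^(−0.117893·14.3) = e^(−1.6859) ≈ 0.1853.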